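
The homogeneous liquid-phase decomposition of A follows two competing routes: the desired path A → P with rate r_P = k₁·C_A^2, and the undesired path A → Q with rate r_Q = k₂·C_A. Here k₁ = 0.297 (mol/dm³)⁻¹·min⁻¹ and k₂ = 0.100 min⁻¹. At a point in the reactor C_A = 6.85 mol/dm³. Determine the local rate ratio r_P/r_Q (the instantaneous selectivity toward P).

20.3

S_{P/Q} = r_P/r_Q = (k₁·C_A^2)/(k₂·C_A) = (k₁/k₂)·C_A.
= (0.297×6.850^2) / (0.100×6.850) = 13.94/0.6850 = 20.3.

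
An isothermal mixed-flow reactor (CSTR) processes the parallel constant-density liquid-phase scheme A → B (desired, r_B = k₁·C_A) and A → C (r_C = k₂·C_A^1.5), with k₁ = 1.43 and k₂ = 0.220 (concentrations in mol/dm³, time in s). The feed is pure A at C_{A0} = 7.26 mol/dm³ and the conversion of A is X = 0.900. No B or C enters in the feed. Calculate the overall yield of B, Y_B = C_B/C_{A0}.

0.796

Exit C_A = C_{A0}(1−X) = 7.26×0.100 = 0.7260 mol/dm³.
Rates in a CSTR are evaluated at the outlet concentration: r_B = 1.43×0.7260 = 1.038, r_C = 0.220×0.7260^1.5 = 0.1361.
Fraction of consumed A going to B: r_B/(r_B+r_C) = 0.8841.
C_B = 0.8841·C_{A0}·X = 0.8841×7.26×0.900 = 5.78 mol/dm³; Y_B = C_B/C_{A0} = 0.796.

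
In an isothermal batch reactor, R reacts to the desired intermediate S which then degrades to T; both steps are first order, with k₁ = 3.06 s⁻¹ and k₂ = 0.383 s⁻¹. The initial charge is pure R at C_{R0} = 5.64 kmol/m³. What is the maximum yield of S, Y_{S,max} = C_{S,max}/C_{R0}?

At the optimum, C_{S,max}/C_{R0} = (k₁/k₂)^[k₂/(k₂−k₁)].
= (3.06/0.383)^(0.383/(0.383−3.06)) = (7.990)^(-0.1431) = 0.7428.

0.743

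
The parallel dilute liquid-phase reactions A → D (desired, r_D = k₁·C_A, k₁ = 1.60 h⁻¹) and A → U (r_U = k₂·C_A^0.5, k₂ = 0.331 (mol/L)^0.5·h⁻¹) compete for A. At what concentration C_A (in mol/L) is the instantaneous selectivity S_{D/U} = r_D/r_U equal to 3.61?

0.558 mol/L

S_{D/U} = (k₁/k₂)·C_A^0.5 ⇒ C_A = (S·k₂/k₁)^(2).
= (3.61×0.331/1.60)^(2) = (0.7468)^(2) = 0.558 mol/L.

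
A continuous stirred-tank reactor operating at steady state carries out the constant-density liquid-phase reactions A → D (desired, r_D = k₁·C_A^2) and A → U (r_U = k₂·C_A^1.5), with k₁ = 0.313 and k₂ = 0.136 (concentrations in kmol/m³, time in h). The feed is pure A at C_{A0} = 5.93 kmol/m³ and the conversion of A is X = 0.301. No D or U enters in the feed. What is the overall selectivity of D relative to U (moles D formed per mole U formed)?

4.69

Exit C_A = C_{A0}(1−X) = 5.93×0.699 = 4.145 kmol/m³.
Rates in a CSTR are evaluated at the outlet concentration: r_D = 0.313×4.145^2 = 5.378, r_U = 0.136×4.145^1.5 = 1.148.
Overall selectivity = C_D/C_U = r_Dτ/(r_Uτ) = r_D/r_U = 4.69.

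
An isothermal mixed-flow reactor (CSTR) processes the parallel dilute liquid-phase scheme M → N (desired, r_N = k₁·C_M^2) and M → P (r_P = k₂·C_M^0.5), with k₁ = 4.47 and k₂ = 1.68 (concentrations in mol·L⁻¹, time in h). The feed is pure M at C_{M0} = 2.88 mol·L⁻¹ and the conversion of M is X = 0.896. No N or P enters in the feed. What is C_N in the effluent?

Exit C_M = C_{M0}(1−X) = 2.88×0.104 = 0.2995 mol·L⁻¹.
In a CSTR the entire volume is at exit conditions, so r_N = 4.47×0.2995^2 = 0.4010 and r_P = 1.68×0.2995^0.5 = 0.9194.
Fraction of consumed M going to N: r_N/(r_N+r_P) = 0.3037.
C_N = 0.3037·C_{M0}·X = 0.3037×2.88×0.896 = 0.784 mol·L⁻¹.

0.784 mol·L⁻¹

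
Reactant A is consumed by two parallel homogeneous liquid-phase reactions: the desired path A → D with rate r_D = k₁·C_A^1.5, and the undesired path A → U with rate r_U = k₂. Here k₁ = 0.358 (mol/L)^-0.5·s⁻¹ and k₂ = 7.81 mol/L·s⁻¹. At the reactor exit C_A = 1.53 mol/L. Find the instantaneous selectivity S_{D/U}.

0.0867

S_{D/U} = r_D/r_U = (k₁·C_A^1.5)/(k₂) = (k₁/k₂)·C_A^1.5.
= (0.358×1.530^1.5) / (7.81) = 0.6775/7.810 = 0.0867.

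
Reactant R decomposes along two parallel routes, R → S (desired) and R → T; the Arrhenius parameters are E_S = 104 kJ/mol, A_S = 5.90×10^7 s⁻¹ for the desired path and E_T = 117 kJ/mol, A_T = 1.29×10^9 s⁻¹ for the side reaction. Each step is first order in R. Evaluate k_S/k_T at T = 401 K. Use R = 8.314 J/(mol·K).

k_S/k_T = (A_S/A_T)·exp[−(E_S−E_T)/(RT)] = (A_S/A_T)·exp[(E_T−E_S)/(RT)].
(E_T−E_S)/(RT) = (117−104)×10³/(8.314×401) = 13000/3334 = 3.899.
k_S/k_T = (5.90×10^7/1.29×10^9)·exp(3.899) = 0.04574 × 49.37 = 2.26.

2.26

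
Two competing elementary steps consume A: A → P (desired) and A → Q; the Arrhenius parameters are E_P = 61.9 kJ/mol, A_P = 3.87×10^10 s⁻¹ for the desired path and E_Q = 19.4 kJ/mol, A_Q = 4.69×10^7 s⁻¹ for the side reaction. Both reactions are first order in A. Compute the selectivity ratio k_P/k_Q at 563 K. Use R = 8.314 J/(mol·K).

k_P/k_Q = (A_P/A_Q)·exp[−(E_P−E_Q)/(RT)] = (A_P/A_Q)·exp[(E_Q−E_P)/(RT)].
(E_Q−E_P)/(RT) = (19.4−61.9)×10³/(8.314×563) = -42500/4681 = -9.080.
k_P/k_Q = (3.87×10^10/4.69×10^7)·exp(-9.080) = 825.2 × 1.140×10^-4 = 0.0940.

0.0940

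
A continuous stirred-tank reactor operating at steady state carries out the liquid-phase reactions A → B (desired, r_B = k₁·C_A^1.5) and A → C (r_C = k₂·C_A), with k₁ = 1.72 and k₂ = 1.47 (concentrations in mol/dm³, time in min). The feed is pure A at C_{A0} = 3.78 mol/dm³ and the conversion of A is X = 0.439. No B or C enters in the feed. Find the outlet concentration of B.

Exit C_A = C_{A0}(1−X) = 3.78×0.561 = 2.121 mol/dm³.
Rates in a CSTR are evaluated at the outlet concentration: r_B = 1.72×2.121^1.5 = 5.311, r_C = 1.47×2.121 = 3.117.
Fraction of consumed A going to B: r_B/(r_B+r_C) = 0.6302.
C_B = 0.6302·C_{A0}·X = 0.6302×3.78×0.439 = 1.05 mol/dm³.

1.05 mol/dm³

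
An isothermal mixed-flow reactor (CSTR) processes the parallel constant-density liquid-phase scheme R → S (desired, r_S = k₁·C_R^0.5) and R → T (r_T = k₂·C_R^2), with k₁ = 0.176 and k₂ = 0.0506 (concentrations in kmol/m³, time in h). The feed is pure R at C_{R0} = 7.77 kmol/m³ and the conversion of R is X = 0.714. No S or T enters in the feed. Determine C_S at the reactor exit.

2.84 kmol/m³

Exit C_R = C_{R0}(1−X) = 7.77×0.286 = 2.222 kmol/m³.
In a CSTR the entire volume is at exit conditions, so r_S = 0.176×2.222^0.5 = 0.2624 and r_T = 0.0506×2.222^2 = 0.2499.
Fraction of consumed R going to S: r_S/(r_S+r_T) = 0.5122.
C_S = 0.5122·C_{R0}·X = 0.5122×7.77×0.714 = 2.84 kmol/m³.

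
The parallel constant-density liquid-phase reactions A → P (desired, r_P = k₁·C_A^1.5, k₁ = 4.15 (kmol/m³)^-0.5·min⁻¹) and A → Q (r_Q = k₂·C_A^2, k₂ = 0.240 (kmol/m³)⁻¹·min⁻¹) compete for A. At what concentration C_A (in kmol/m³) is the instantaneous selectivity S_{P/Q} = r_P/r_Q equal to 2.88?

S_{P/Q} = (k₁/k₂)·C_A^-0.5 ⇒ C_A = (S·k₂/k₁)^(-2).
= (2.88×0.240/4.15)^(-2) = (0.1666)^(-2) = 36.0 kmol/m³.

36.0 kmol/m³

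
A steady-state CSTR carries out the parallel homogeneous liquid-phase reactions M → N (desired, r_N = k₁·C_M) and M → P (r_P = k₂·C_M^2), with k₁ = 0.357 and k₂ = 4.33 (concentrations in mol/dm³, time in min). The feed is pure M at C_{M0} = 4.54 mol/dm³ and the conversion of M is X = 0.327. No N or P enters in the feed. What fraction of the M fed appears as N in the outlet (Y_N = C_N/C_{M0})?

0.00859

Exit C_M = C_{M0}(1−X) = 4.54×0.673 = 3.055 mol/dm³.
In a CSTR the entire volume is at exit conditions, so r_N = 0.357×3.055 = 1.091 and r_P = 4.33×3.055^2 = 40.42.
Fraction of consumed M going to N: r_N/(r_N+r_P) = 0.02628.
C_N = 0.02628·C_{M0}·X = 0.02628×4.54×0.327 = 0.0390 mol/dm³; Y_N = C_N/C_{M0} = 0.00859.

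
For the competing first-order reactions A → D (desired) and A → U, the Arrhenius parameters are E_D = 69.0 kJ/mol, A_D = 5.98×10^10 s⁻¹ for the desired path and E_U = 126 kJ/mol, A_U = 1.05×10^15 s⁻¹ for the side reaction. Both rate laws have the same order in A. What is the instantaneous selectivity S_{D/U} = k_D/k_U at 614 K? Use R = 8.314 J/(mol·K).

k_D/k_U = (A_D/A_U)·exp[−(E_D−E_U)/(RT)] = (A_D/A_U)·exp[(E_U−E_D)/(RT)].
(E_U−E_D)/(RT) = (126−69.0)×10³/(8.314×614) = 57000/5105 = 11.17.
k_D/k_U = (5.98×10^10/1.05×10^15)·exp(11.17) = 5.695×10^-5 × 70684 = 4.03.

4.03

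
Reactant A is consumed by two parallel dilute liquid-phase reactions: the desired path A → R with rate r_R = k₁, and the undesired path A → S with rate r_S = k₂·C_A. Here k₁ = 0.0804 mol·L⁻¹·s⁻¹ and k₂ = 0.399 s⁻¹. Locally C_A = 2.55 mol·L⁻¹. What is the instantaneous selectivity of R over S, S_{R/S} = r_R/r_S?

0.0790

S_{R/S} = r_R/r_S = (k₁)/(k₂·C_A) = (k₁/k₂)·C_A⁻¹.
= (0.0804) / (0.399×2.550) = 0.08040/1.017 = 0.0790.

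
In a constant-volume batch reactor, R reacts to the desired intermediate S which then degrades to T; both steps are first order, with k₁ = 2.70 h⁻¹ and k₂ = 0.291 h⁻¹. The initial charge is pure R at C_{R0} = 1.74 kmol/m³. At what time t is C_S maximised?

For first-order series the maximum of C_S occurs at t_opt = ln(k₂/k₁)/(k₂−k₁).
= ln(0.291/2.70)/(0.291−2.70) = ln(0.1078)/-2.409 = -2.228/-2.409 = 0.925 h.

0.925 h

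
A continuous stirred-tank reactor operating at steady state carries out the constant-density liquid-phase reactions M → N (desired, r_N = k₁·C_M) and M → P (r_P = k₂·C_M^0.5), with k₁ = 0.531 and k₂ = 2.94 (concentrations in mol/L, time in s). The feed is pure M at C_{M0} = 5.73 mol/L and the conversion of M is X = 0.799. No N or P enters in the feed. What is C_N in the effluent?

0.743 mol/L

Exit C_M = C_{M0}(1−X) = 5.73×0.201 = 1.152 mol/L.
In a CSTR the entire volume is at exit conditions, so r_N = 0.531×1.152 = 0.6116 and r_P = 2.94×1.152^0.5 = 3.155.
Fraction of consumed M going to N: r_N/(r_N+r_P) = 0.1624.
C_N = 0.1624·C_{M0}·X = 0.1624×5.73×0.799 = 0.743 mol/L.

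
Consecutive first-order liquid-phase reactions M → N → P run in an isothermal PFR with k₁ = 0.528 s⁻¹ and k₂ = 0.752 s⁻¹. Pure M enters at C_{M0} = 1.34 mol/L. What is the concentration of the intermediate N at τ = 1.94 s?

The intermediate concentration in a first-order A→B→C sequence is C_N = k₁C_{M0}(e^(−k₁τ) − e^(−k₂τ))/(k₂−k₁).
e^(−k₁τ) = e^(−0.528×1.94) = e^(−1.024) = 0.3590; e^(−k₂τ) = e^(−1.459) = 0.2325.
C_N = 0.528×1.34/(0.752−0.528) × (0.3590−0.2325) = 3.159×0.1265 = 0.3997 mol/L.

0.400 mol/L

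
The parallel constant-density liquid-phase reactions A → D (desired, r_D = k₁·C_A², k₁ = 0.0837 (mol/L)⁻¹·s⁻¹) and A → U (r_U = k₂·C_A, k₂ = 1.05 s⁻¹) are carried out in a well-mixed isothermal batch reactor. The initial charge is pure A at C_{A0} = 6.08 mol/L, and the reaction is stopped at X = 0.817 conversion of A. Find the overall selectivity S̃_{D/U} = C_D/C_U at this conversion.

0.276

C_A = C_{A0}(1−X) = 1.113 mol/L.
Along a PFR/batch, dC_U/dC_A = −r_U/(r_D+r_U) = −k₂/(k₂+k₁·C_A).
Integrating from C_{A0} to C_A: C_U = (1.05/0.0837)·ln[(1.05+0.0837·6.08)/(1.05+0.0837·1.11)] = 12.54·ln(1.559/1.143) = 3.892 mol/L.
Then C_D = (C_{A0}−C_A) − C_U = 4.967 − 3.892 = 1.076 mol/L.
S̃_{D/U} = C_D/C_U = 1.076/3.892 = 0.276.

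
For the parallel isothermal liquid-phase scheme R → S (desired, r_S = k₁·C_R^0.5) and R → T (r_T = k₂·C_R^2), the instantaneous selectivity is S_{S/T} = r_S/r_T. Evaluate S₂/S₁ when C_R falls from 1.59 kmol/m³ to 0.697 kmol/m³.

S_{S/T} = (k₁/k₂)·C_R^-1.5, so S₂/S₁ = (C_{R,2}/C_{R,1})^-1.5.
= (0.697/1.59)^(-1.5) = (0.4384)^(-1.5) = 3.45.
Selectivity toward S rises as C_R falls — low-concentration operation is favoured.

3.45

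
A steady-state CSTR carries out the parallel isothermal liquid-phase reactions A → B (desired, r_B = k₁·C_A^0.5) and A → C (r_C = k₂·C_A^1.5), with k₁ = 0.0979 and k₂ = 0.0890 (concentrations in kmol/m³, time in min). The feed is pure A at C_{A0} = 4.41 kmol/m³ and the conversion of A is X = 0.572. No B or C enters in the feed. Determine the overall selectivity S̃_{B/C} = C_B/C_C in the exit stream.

0.583

Exit C_A = C_{A0}(1−X) = 4.41×0.428 = 1.887 kmol/m³.
Rates in a CSTR are evaluated at the outlet concentration: r_B = 0.0979×1.887^0.5 = 0.1345, r_C = 0.0890×1.887^1.5 = 0.2308.
Overall selectivity = C_B/C_C = r_Bτ/(r_Cτ) = r_B/r_C = 0.583.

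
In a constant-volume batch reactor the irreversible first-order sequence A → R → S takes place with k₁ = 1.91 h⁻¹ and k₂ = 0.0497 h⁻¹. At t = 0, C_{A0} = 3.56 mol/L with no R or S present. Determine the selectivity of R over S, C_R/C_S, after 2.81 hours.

For first-order series with pure A initially, C_R(t) = k₁C_{A0}/(k₂−k₁)·(e^(−k₁t) − e^(−k₂t)).
e^(−k₁t) = e^(−1.91×2.81) = e^(−5.367) = 0.004668; e^(−k₂t) = e^(−0.1397) = 0.8697.
C_R = 1.91×3.56/(0.0497−1.91) × (0.004668−0.8697) = (-3.655)×(-0.8650) = 3.162 mol/L.
C_A = C_{A0}e^(−k₁t) = 0.01662 mol/L, so C_S = C_{A0}−C_A−C_R = 0.3818 mol/L; C_R/C_S = 8.28.

8.28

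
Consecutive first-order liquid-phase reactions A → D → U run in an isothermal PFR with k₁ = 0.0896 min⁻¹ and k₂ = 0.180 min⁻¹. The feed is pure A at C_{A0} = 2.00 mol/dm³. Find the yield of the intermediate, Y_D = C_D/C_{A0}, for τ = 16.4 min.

0.176

Solving the coupled first-order balances gives C_D(τ) = [k₁/(k₂−k₁)]·C_{A0}·(e^(−k₁τ) − e^(−k₂τ)).
e^(−k₁τ) = e^(−0.0896×16.4) = e^(−1.469) = 0.2301; e^(−k₂τ) = e^(−2.952) = 0.05224.
C_D = 0.0896×2.00/(0.180−0.0896) × (0.2301−0.05224) = 1.982×0.1778 = 0.3525 mol/dm³.
Y_D = C_D/C_{A0} = 0.3525/2.00 = 0.176.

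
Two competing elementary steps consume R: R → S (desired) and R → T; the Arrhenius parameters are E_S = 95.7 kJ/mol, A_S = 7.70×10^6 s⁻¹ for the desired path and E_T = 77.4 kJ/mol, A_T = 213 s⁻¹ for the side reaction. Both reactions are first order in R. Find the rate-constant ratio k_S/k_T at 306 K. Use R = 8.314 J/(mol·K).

k_S/k_T = (A_S/A_T)·exp[−(E_S−E_T)/(RT)] = (A_S/A_T)·exp[(E_T−E_S)/(RT)].
(E_T−E_S)/(RT) = (77.4−95.7)×10³/(8.314×306) = -18300/2544 = -7.193.
k_S/k_T = (7.70×10^6/213)·exp(-7.193) = 36150 × 7.517×10^-4 = 27.2.

27.2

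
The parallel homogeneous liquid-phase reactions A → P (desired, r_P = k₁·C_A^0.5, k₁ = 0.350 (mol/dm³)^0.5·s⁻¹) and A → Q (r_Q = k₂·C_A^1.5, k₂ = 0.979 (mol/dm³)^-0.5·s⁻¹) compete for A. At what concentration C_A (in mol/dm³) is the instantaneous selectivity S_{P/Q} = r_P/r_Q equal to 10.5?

S_{P/Q} = (k₁/k₂)·C_A⁻¹ ⇒ C_A = (S·k₂/k₁)^(-1).
= (10.5×0.979/0.350)^(-1) = (29.37)^(-1) = 0.0340 mol/dm³.

0.0340 mol/dm³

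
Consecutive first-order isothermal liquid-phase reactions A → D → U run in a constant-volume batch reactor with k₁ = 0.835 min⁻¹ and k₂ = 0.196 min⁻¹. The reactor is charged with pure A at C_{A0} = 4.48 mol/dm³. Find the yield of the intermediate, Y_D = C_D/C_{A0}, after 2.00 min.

0.637

For first-order series with pure A initially, C_D(t) = k₁C_{A0}/(k₂−k₁)·(e^(−k₁t) − e^(−k₂t)).
e^(−k₁t) = e^(−0.835×2.00) = e^(−1.670) = 0.1882; e^(−k₂t) = e^(−0.3920) = 0.6757.
C_D = 0.835×4.48/(0.196−0.835) × (0.1882−0.6757) = (-5.854)×(-0.4875) = 2.854 mol/dm³.
Y_D = C_D/C_{A0} = 2.854/4.48 = 0.637.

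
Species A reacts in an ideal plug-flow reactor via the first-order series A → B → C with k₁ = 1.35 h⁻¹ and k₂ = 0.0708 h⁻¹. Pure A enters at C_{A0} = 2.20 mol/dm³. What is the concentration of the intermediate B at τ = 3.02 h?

The intermediate concentration in a first-order A→B→C sequence is C_B = k₁C_{A0}(e^(−k₁τ) − e^(−k₂τ))/(k₂−k₁).
e^(−k₁τ) = e^(−1.35×3.02) = e^(−4.077) = 0.01696; e^(−k₂τ) = e^(−0.2138) = 0.8075.
C_B = 1.35×2.20/(0.0708−1.35) × (0.01696−0.8075) = (-2.322)×(-0.7905) = 1.835 mol/dm³.

1.84 mol/dm³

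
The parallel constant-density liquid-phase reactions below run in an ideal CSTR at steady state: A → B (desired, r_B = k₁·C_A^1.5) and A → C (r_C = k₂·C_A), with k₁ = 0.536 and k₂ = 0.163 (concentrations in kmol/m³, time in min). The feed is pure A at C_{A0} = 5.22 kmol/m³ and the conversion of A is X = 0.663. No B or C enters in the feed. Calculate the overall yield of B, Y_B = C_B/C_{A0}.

0.539

Exit C_A = C_{A0}(1−X) = 5.22×0.337 = 1.759 kmol/m³.
Rates in a CSTR are evaluated at the outlet concentration: r_B = 0.536×1.759^1.5 = 1.251, r_C = 0.163×1.759 = 0.2867.
Fraction of consumed A going to B: r_B/(r_B+r_C) = 0.8135.
C_B = 0.8135·C_{A0}·X = 0.8135×5.22×0.663 = 2.82 kmol/m³; Y_B = C_B/C_{A0} = 0.539.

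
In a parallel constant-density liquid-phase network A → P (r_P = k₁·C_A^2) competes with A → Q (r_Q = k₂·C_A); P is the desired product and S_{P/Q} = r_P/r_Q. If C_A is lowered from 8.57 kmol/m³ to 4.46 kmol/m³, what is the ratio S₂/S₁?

S_{P/Q} = (k₁/k₂)·C_A, so S₂/S₁ = (C_{A,2}/C_{A,1}).
= 4.46/8.57 = 0.520.

0.520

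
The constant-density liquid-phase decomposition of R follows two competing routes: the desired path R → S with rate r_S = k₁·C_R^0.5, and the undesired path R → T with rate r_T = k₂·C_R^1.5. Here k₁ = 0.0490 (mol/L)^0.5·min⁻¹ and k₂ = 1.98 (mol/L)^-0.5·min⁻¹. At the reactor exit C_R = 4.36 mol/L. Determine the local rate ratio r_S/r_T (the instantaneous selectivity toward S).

0.00568

S_{S/T} = r_S/r_T = (k₁·C_R^0.5)/(k₂·C_R^1.5) = (k₁/k₂)·C_R⁻¹.
= (0.0490×4.360^0.5) / (1.98×4.360^1.5) = 0.1023/18.03 = 0.00568.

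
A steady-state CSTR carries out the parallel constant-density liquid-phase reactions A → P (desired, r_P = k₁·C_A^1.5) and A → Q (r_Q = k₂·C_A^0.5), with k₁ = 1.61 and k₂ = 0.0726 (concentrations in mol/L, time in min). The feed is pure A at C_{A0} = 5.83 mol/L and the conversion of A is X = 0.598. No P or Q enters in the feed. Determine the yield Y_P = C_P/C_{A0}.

0.587

Exit C_A = C_{A0}(1−X) = 5.83×0.402 = 2.344 mol/L.
Rates in a CSTR are evaluated at the outlet concentration: r_P = 1.61×2.344^1.5 = 5.777, r_Q = 0.0726×2.344^0.5 = 0.1111.
Fraction of consumed A going to P: r_P/(r_P+r_Q) = 0.9811.
C_P = 0.9811·C_{A0}·X = 0.9811×5.83×0.598 = 3.42 mol/L; Y_P = C_P/C_{A0} = 0.587.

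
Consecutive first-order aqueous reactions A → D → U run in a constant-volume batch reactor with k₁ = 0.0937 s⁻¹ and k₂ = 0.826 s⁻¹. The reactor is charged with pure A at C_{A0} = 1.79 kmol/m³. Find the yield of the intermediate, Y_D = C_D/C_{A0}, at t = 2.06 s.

0.0822

The intermediate concentration in a first-order A→B→C sequence is C_D = k₁C_{A0}(e^(−k₁t) − e^(−k₂t))/(k₂−k₁).
e^(−k₁t) = e^(−0.0937×2.06) = e^(−0.1930) = 0.8245; e^(−k₂t) = e^(−1.702) = 0.1824.
C_D = 0.0937×1.79/(0.826−0.0937) × (0.8245−0.1824) = 0.2290×0.6421 = 0.1471 kmol/m³.
Y_D = C_D/C_{A0} = 0.1471/1.79 = 0.0822.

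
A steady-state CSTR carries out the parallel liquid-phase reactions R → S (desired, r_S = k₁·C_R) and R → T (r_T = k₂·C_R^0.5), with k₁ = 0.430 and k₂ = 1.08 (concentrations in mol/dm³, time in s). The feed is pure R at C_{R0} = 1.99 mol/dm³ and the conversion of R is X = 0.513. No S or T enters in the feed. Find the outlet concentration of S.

Exit C_R = C_{R0}(1−X) = 1.99×0.487 = 0.9691 mol/dm³.
Rates in a CSTR are evaluated at the outlet concentration: r_S = 0.430×0.9691 = 0.4167, r_T = 1.08×0.9691^0.5 = 1.063.
Fraction of consumed R going to S: r_S/(r_S+r_T) = 0.2816.
C_S = 0.2816·C_{R0}·X = 0.2816×1.99×0.513 = 0.287 mol/dm³.

0.287 mol/dm³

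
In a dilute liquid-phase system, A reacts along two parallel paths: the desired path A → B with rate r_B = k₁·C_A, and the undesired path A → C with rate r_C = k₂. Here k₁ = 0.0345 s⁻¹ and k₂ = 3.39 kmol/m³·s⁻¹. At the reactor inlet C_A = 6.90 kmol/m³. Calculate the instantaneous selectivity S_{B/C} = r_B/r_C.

0.0702

S_{B/C} = r_B/r_C = (k₁·C_A)/(k₂) = (k₁/k₂)·C_A.
= (0.0345×6.900) / (3.39) = 0.2381/3.390 = 0.0702.
Since the desired path is higher order in A, keeping C_A high (PFR or concentrated feed) favours B.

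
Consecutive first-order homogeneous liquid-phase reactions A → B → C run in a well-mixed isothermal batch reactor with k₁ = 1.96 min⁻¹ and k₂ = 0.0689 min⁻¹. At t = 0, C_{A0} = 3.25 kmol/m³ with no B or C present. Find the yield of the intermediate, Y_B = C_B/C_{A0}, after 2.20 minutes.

For first-order series with pure A initially, C_B(t) = k₁C_{A0}/(k₂−k₁)·(e^(−k₁t) − e^(−k₂t)).
e^(−k₁t) = e^(−1.96×2.20) = e^(−4.312) = 0.01341; e^(−k₂t) = e^(−0.1516) = 0.8593.
C_B = 1.96×3.25/(0.0689−1.96) × (0.01341−0.8593) = (-3.368)×(-0.8459) = 2.849 kmol/m³.
Y_B = C_B/C_{A0} = 2.849/3.25 = 0.877.

0.877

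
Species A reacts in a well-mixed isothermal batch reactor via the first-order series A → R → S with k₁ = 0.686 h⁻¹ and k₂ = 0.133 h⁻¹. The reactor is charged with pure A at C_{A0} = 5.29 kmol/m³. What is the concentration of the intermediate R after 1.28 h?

The intermediate concentration in a first-order A→B→C sequence is C_R = k₁C_{A0}(e^(−k₁t) − e^(−k₂t))/(k₂−k₁).
e^(−k₁t) = e^(−0.686×1.28) = e^(−0.8781) = 0.4156; e^(−k₂t) = e^(−0.1702) = 0.8435.
C_R = 0.686×5.29/(0.133−0.686) × (0.4156−0.8435) = (-6.562)×(-0.4279) = 2.808 kmol/m³.

2.81 kmol/m³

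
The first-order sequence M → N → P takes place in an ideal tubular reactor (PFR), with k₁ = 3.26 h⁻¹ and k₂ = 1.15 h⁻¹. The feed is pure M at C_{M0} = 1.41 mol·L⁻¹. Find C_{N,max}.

At the optimum, C_{N,max}/C_{M0} = (k₁/k₂)^[k₂/(k₂−k₁)].
= (3.26/1.15)^(1.15/(1.15−3.26)) = (2.835)^(-0.5450) = 0.5667.
C_{N,max} = 0.5667×1.41 = 0.799 mol·L⁻¹.

0.799 mol·L⁻¹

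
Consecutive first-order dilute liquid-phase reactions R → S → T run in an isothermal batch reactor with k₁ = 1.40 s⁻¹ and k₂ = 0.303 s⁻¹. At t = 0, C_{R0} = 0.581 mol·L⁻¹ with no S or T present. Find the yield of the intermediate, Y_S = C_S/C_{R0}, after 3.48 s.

0.435

For first-order series with pure R initially, C_S(t) = k₁C_{R0}/(k₂−k₁)·(e^(−k₁t) − e^(−k₂t)).
e^(−k₁t) = e^(−1.40×3.48) = e^(−4.872) = 0.007658; e^(−k₂t) = e^(−1.054) = 0.3484.
C_S = 1.40×0.581/(0.303−1.40) × (0.007658−0.3484) = (-0.7415)×(-0.3407) = 0.2526 mol·L⁻¹.
Y_S = C_S/C_{R0} = 0.2526/0.581 = 0.435.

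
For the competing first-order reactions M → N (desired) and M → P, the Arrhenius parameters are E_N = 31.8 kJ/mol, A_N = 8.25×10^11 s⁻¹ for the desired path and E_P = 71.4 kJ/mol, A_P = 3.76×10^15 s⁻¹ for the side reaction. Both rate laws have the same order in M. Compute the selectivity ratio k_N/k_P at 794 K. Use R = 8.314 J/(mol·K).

With equal orders, S_{N/P} = k_N/k_P = (A_N/A_P)·exp[(E_P−E_N)/(RT)].
(E_P−E_N)/(RT) = (71.4−31.8)×10³/(8.314×794) = 39600/6601 = 5.999.
k_N/k_P = (8.25×10^11/3.76×10^15)·exp(5.999) = 2.194×10^-4 × 402.9 = 0.0884.

0.0884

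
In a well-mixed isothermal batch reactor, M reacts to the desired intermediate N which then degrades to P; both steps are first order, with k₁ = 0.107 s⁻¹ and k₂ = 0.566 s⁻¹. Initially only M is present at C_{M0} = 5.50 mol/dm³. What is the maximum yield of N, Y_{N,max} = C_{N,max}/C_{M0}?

0.128

For a first-order series the maximum intermediate yield is C_{N,max}/C_{M0} = (k₁/k₂)^[k₂/(k₂−k₁)].
= (0.107/0.566)^(0.566/(0.566−0.107)) = (0.1890)^(1.233) = 0.1282.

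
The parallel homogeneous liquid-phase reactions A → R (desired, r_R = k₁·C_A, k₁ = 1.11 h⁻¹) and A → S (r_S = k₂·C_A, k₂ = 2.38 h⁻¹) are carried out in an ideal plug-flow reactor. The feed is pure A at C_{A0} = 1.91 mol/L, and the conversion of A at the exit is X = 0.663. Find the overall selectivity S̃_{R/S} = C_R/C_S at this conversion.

C_A = C_{A0}(1−X) = 0.6437 mol/L.
Both paths are first order in A, so the instantaneous fraction to R is constant: dC_R/d(−C_A) = k₁/(k₁+k₂) = 0.3181.
C_R = 0.3181·(C_{A0}−C_A) = 0.3181×1.266 = 0.403 mol/L.
C_S = (C_{A0}−C_A)−C_R = 0.8636 mol/L; S̃_{R/S} = 0.4028/0.8636 = 0.466.

0.466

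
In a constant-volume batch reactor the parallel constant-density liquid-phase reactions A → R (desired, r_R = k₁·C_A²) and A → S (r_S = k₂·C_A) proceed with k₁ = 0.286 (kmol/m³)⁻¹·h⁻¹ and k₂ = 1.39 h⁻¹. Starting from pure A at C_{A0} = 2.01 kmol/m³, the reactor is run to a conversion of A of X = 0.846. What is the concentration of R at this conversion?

0.318 kmol/m³

C_A = C_{A0}(1−X) = 0.3095 kmol/m³.
Along a PFR/batch, dC_S/dC_A = −r_S/(r_R+r_S) = −k₂/(k₂+k₁·C_A).
Integrating from C_{A0} to C_A: C_S = (1.39/0.286)·ln[(1.39+0.286·2.01)/(1.39+0.286·0.310)] = 4.860·ln(1.965/1.479) = 1.382 kmol/m³.
Then C_R = (C_{A0}−C_A) − C_S = 1.700 − 1.382 = 0.3184 kmol/m³.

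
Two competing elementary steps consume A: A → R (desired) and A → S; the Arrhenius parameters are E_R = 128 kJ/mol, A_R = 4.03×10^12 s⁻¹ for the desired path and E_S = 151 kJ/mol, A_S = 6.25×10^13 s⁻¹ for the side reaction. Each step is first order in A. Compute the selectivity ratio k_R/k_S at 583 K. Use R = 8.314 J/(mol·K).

Since both paths have the same order in A, the concentration cancels and S_{R/S} = k_R/k_S = (A_R/A_S)·exp[(E_S−E_R)/(RT)].
(E_S−E_R)/(RT) = (151−128)×10³/(8.314×583) = 23000/4847 = 4.745.
k_R/k_S = (4.03×10^12/6.25×10^13)·exp(4.745) = 0.06448 × 115.0 = 7.42.

7.42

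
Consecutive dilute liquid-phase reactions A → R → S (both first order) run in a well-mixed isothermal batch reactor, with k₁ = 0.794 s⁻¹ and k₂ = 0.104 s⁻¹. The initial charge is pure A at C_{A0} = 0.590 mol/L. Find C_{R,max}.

For a first-order series the maximum intermediate yield is C_{R,max}/C_{A0} = (k₁/k₂)^[k₂/(k₂−k₁)].
= (0.794/0.104)^(0.104/(0.104−0.794)) = (7.635)^(-0.1507) = 0.7361.
C_{R,max} = 0.7361×0.590 = 0.434 mol/L.

0.434 mol/L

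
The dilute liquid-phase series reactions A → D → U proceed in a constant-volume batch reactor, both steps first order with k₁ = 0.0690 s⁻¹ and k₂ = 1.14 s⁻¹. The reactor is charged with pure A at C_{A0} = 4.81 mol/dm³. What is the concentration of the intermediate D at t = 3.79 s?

0.234 mol/dm³

Solving the coupled first-order balances gives C_D(t) = [k₁/(k₂−k₁)]·C_{A0}·(e^(−k₁t) − e^(−k₂t)).
e^(−k₁t) = e^(−0.0690×3.79) = e^(−0.2615) = 0.7699; e^(−k₂t) = e^(−4.321) = 0.01329.
C_D = 0.0690×4.81/(1.14−0.0690) × (0.7699−0.01329) = 0.3099×0.7566 = 0.2345 mol/dm³.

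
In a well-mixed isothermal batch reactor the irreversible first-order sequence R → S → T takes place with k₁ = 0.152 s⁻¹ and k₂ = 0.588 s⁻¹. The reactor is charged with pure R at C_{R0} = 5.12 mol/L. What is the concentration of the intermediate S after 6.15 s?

For first-order series with pure R initially, C_S(t) = k₁C_{R0}/(k₂−k₁)·(e^(−k₁t) − e^(−k₂t)).
e^(−k₁t) = e^(−0.152×6.15) = e^(−0.9348) = 0.3927; e^(−k₂t) = e^(−3.616) = 0.02688.
C_S = 0.152×5.12/(0.588−0.152) × (0.3927−0.02688) = 1.785×0.3658 = 0.6529 mol/L.

0.653 mol/L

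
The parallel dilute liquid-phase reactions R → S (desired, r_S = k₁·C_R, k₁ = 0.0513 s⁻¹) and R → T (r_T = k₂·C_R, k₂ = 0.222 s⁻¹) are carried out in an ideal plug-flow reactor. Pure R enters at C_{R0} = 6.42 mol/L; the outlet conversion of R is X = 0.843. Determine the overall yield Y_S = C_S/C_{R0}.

C_R = C_{R0}(1−X) = 1.008 mol/L.
Both paths are first order in R, so the instantaneous fraction to S is constant: dC_S/d(−C_R) = k₁/(k₁+k₂) = 0.1877.
C_S = 0.1877·(C_{R0}−C_R) = 0.1877×5.412 = 1.02 mol/L.
Y_S = C_S/C_{R0} = 1.016/6.42 = 0.158.

0.158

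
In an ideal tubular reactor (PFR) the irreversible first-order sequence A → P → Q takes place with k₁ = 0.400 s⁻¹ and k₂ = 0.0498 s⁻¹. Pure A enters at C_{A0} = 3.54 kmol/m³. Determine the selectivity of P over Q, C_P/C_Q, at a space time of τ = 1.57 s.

22.8

The intermediate concentration in a first-order A→B→C sequence is C_P = k₁C_{A0}(e^(−k₁τ) − e^(−k₂τ))/(k₂−k₁).
e^(−k₁τ) = e^(−0.400×1.57) = e^(−0.6280) = 0.5337; e^(−k₂τ) = e^(−0.07819) = 0.9248.
C_P = 0.400×3.54/(0.0498−0.400) × (0.5337−0.9248) = (-4.043)×(-0.3911) = 1.582 kmol/m³.
C_A = C_{A0}e^(−k₁τ) = 1.889 kmol/m³, so C_Q = C_{A0}−C_A−C_P = 0.06934 kmol/m³; C_P/C_Q = 22.8.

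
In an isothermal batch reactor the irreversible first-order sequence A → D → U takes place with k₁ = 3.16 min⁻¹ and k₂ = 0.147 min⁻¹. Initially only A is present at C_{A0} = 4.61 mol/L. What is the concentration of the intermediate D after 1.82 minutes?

For first-order series with pure A initially, C_D(t) = k₁C_{A0}/(k₂−k₁)·(e^(−k₁t) − e^(−k₂t)).
e^(−k₁t) = e^(−3.16×1.82) = e^(−5.751) = 0.003179; e^(−k₂t) = e^(−0.2675) = 0.7653.
C_D = 3.16×4.61/(0.147−3.16) × (0.003179−0.7653) = (-4.835)×(-0.7621) = 3.685 mol/L.

3.68 mol/L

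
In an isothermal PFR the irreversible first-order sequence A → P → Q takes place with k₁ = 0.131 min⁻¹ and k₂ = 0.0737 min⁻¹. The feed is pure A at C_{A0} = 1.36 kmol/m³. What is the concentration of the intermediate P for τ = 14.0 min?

Solving the coupled first-order balances gives C_P(τ) = [k₁/(k₂−k₁)]·C_{A0}·(e^(−k₁τ) − e^(−k₂τ)).
e^(−k₁τ) = e^(−0.131×14.0) = e^(−1.834) = 0.1598; e^(−k₂τ) = e^(−1.032) = 0.3564.
C_P = 0.131×1.36/(0.0737−0.131) × (0.1598−0.3564) = (-3.109)×(-0.1966) = 0.6113 kmol/m³.

0.611 kmol/m³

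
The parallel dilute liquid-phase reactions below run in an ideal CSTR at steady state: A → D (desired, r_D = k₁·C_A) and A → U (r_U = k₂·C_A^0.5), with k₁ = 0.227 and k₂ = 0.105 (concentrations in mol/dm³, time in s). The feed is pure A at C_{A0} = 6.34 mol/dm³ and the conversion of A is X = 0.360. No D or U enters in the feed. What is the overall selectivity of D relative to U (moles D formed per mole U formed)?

4.35

Exit C_A = C_{A0}(1−X) = 6.34×0.640 = 4.058 mol/dm³.
A CSTR operates uniformly at the exit composition, giving r_D = 0.9211 and r_U = 0.2115 (each k·C_A^n at C_A = 4.058).
Overall selectivity = C_D/C_U = r_Dτ/(r_Uτ) = r_D/r_U = 4.35.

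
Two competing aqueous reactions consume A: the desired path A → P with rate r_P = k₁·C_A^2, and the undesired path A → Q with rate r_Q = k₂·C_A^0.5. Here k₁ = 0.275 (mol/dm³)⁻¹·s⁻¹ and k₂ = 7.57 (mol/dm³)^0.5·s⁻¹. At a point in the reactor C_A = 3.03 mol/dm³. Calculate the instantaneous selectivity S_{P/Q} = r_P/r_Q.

0.192

S_{P/Q} = r_P/r_Q = (k₁·C_A^2)/(k₂·C_A^0.5) = (k₁/k₂)·C_A^1.5.
= (0.275×3.030^2) / (7.57×3.030^0.5) = 2.525/13.18 = 0.192.
Since the desired path is higher order in A, keeping C_A high (PFR or concentrated feed) favours P.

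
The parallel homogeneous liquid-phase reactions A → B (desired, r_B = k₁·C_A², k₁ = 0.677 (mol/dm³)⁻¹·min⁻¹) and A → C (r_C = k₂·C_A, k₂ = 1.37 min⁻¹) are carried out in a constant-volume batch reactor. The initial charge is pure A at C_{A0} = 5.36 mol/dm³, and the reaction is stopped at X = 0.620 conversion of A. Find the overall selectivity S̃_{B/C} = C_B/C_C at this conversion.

C_A = C_{A0}(1−X) = 2.037 mol/dm³.
Along a PFR/batch, dC_C/dC_A = −r_C/(r_B+r_C) = −k₂/(k₂+k₁·C_A).
Integrating from C_{A0} to C_A: C_C = (1.37/0.677)·ln[(1.37+0.677·5.36)/(1.37+0.677·2.04)] = 2.024·ln(4.999/2.749) = 1.210 mol/dm³.
Then C_B = (C_{A0}−C_A) − C_C = 3.323 − 1.210 = 2.113 mol/dm³.
S̃_{B/C} = C_B/C_C = 2.113/1.210 = 1.75.

1.75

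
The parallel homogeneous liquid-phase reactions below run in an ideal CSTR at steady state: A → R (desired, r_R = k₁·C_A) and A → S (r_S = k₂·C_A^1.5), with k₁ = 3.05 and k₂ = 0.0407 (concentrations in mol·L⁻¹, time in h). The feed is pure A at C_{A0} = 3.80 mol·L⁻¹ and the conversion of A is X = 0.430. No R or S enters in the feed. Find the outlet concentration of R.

1.60 mol·L⁻¹

Exit C_A = C_{A0}(1−X) = 3.80×0.570 = 2.166 mol·L⁻¹.
A CSTR operates uniformly at the exit composition, giving r_R = 6.606 and r_S = 0.1297 (each k·C_A^n at C_A = 2.166).
Fraction of consumed A going to R: r_R/(r_R+r_S) = 0.9807.
C_R = 0.9807·C_{A0}·X = 0.9807×3.80×0.430 = 1.60 mol·L⁻¹.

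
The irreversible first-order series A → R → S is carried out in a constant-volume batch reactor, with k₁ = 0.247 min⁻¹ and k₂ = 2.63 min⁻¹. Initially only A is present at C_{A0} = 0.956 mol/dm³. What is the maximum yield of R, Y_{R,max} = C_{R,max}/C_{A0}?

0.0735

For a first-order series the maximum intermediate yield is C_{R,max}/C_{A0} = (k₁/k₂)^[k₂/(k₂−k₁)].
= (0.247/2.63)^(2.63/(2.63−0.247)) = (0.09392)^(1.104) = 0.07350.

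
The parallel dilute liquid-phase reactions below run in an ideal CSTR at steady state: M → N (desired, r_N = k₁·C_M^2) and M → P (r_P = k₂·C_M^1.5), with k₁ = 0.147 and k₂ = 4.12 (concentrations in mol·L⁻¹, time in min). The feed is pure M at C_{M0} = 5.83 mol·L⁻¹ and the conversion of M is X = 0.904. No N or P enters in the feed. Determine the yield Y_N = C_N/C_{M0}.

0.0235

Exit C_M = C_{M0}(1−X) = 5.83×0.0960 = 0.5597 mol·L⁻¹.
Rates in a CSTR are evaluated at the outlet concentration: r_N = 0.147×0.5597^2 = 0.04605, r_P = 4.12×0.5597^1.5 = 1.725.
Fraction of consumed M going to N: r_N/(r_N+r_P) = 0.02600.
C_N = 0.02600·C_{M0}·X = 0.02600×5.83×0.904 = 0.137 mol·L⁻¹; Y_N = C_N/C_{M0} = 0.0235.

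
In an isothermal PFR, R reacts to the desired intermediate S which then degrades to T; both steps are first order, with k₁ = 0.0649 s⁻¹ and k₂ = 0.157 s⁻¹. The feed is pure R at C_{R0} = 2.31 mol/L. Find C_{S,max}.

Evaluating C_S at τ_opt = ln(k₂/k₁)/(k₂−k₁) gives C_{S,max}/C_{R0} = (k₁/k₂)^[k₂/(k₂−k₁)].
= (0.0649/0.157)^(0.157/(0.157−0.0649)) = (0.4134)^(1.705) = 0.2218.
C_{S,max} = 0.2218×2.31 = 0.512 mol/L.

0.512 mol/L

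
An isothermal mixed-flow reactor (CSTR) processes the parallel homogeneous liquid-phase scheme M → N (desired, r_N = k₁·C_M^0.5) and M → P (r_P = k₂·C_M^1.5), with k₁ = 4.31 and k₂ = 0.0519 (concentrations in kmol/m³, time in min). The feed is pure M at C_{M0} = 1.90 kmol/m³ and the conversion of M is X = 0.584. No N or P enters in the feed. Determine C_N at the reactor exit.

Exit C_M = C_{M0}(1−X) = 1.90×0.416 = 0.7904 kmol/m³.
In a CSTR the entire volume is at exit conditions, so r_N = 4.31×0.7904^0.5 = 3.832 and r_P = 0.0519×0.7904^1.5 = 0.03647.
Fraction of consumed M going to N: r_N/(r_N+r_P) = 0.9906.
C_N = 0.9906·C_{M0}·X = 0.9906×1.90×0.584 = 1.10 kmol/m³.

1.10 kmol/m³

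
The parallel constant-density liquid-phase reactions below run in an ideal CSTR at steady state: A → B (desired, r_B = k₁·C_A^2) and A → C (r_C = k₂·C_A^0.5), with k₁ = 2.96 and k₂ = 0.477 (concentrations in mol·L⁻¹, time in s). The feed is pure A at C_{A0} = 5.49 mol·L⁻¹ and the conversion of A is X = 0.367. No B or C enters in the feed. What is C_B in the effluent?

1.97 mol·L⁻¹

Exit C_A = C_{A0}(1−X) = 5.49×0.633 = 3.475 mol·L⁻¹.
In a CSTR the entire volume is at exit conditions, so r_B = 2.96×3.475^2 = 35.75 and r_C = 0.477×3.475^0.5 = 0.8892.
Fraction of consumed A going to B: r_B/(r_B+r_C) = 0.9757.
C_B = 0.9757·C_{A0}·X = 0.9757×5.49×0.367 = 1.97 mol·L⁻¹.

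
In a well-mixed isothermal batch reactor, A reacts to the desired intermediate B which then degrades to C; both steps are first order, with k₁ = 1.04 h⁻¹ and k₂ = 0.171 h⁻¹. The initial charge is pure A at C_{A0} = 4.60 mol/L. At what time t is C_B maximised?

For first-order series the maximum of C_B occurs at t_opt = ln(k₂/k₁)/(k₂−k₁).
= ln(0.171/1.04)/(0.171−1.04) = ln(0.1644)/-0.8690 = -1.805/-0.8690 = 2.08 h.

2.08 h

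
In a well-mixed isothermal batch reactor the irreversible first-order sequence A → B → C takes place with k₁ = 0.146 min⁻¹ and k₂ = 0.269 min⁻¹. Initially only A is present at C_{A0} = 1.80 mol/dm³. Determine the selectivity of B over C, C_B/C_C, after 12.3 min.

0.226

For first-order series with pure A initially, C_B(t) = k₁C_{A0}/(k₂−k₁)·(e^(−k₁t) − e^(−k₂t)).
e^(−k₁t) = e^(−0.146×12.3) = e^(−1.796) = 0.1660; e^(−k₂t) = e^(−3.309) = 0.03656.
C_B = 0.146×1.80/(0.269−0.146) × (0.1660−0.03656) = 2.137×0.1294 = 0.2765 mol/dm³.
C_A = C_{A0}e^(−k₁t) = 0.2988 mol/dm³, so C_C = C_{A0}−C_A−C_B = 1.225 mol/dm³; C_B/C_C = 0.226.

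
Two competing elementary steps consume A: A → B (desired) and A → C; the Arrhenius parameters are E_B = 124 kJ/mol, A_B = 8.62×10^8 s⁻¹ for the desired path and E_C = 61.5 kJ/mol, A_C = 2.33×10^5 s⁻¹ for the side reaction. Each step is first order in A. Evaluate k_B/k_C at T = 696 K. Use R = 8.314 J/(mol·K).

k_B/k_C = (A_B/A_C)·exp[−(E_B−E_C)/(RT)] = (A_B/A_C)·exp[(E_C−E_B)/(RT)].
(E_C−E_B)/(RT) = (61.5−124)×10³/(8.314×696) = -62500/5787 = -10.80.
k_B/k_C = (8.62×10^8/2.33×10^5)·exp(-10.80) = 3700 × 2.038×10^-5 = 0.0754.

0.0754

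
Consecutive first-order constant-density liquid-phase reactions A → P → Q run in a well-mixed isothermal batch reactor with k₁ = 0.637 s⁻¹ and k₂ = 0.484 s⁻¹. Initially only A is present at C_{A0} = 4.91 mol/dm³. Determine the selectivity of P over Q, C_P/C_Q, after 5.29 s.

The intermediate concentration in a first-order A→B→C sequence is C_P = k₁C_{A0}(e^(−k₁t) − e^(−k₂t))/(k₂−k₁).
e^(−k₁t) = e^(−0.637×5.29) = e^(−3.370) = 0.03440; e^(−k₂t) = e^(−2.560) = 0.07728.
C_P = 0.637×4.91/(0.484−0.637) × (0.03440−0.07728) = (-20.44)×(-0.04288) = 0.8765 mol/dm³.
C_A = C_{A0}e^(−k₁t) = 0.1689 mol/dm³, so C_Q = C_{A0}−C_A−C_P = 3.865 mol/dm³; C_P/C_Q = 0.227.

0.227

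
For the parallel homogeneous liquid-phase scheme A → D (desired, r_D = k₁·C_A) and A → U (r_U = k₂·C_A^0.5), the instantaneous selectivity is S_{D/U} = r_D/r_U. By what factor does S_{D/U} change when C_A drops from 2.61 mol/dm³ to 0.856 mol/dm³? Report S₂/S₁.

S_{D/U} = (k₁/k₂)·C_A^0.5, so S₂/S₁ = (C_{A,2}/C_{A,1})^0.5.
= (0.856/2.61)^0.5 = (0.3280)^0.5 = 0.573.
Selectivity toward D falls as C_A falls — high-concentration operation is favoured.

0.573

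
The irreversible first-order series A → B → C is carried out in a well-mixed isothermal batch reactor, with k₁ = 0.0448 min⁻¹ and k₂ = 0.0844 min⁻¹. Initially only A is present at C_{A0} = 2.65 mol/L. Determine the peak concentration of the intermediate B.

0.687 mol/L

Evaluating C_B at t_opt = ln(k₂/k₁)/(k₂−k₁) gives C_{B,max}/C_{A0} = (k₁/k₂)^[k₂/(k₂−k₁)].
= (0.0448/0.0844)^(0.0844/(0.0844−0.0448)) = (0.5308)^(2.131) = 0.2593.
C_{B,max} = 0.2593×2.65 = 0.687 mol/L.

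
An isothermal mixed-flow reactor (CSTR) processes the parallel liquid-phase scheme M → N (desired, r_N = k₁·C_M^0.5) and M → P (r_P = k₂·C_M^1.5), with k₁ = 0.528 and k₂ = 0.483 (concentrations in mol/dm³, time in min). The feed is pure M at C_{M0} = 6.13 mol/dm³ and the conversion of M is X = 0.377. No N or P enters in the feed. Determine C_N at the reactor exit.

Exit C_M = C_{M0}(1−X) = 6.13×0.623 = 3.819 mol/dm³.
Rates in a CSTR are evaluated at the outlet concentration: r_N = 0.528×3.819^0.5 = 1.032, r_P = 0.483×3.819^1.5 = 3.605.
Fraction of consumed M going to N: r_N/(r_N+r_P) = 0.2225.
C_N = 0.2225·C_{M0}·X = 0.2225×6.13×0.377 = 0.514 mol/dm³.

0.514 mol/dm³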